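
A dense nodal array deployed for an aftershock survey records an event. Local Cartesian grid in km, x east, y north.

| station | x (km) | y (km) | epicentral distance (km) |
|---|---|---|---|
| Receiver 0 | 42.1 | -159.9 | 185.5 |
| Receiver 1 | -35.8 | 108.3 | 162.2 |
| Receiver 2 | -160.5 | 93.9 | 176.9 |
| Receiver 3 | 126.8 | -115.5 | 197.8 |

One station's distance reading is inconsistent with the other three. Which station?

Solve using three stations at a time. Using Receiver 1, Receiver 2, Receiver 3 (subtract circle equations pairwise → linear system) gives (x, y) ≈ (-60.5, -52.0).
Distances from that point to each station vs reported:
  Receiver 0: calculated 148.9 vs reported 185.5 → residual 36.6 km
  Receiver 1: calculated 162.2 vs reported 162.2 → residual 0.0 km
  Receiver 2: calculated 176.9 vs reported 176.9 → residual 0.0 km
  Receiver 3: calculated 197.8 vs reported 197.8 → residual 0.0 km
Receiver 1, Receiver 2, Receiver 3 are mutually consistent (residuals ≈ 0); Receiver 0 is off by 36.6 km.

Receiver 0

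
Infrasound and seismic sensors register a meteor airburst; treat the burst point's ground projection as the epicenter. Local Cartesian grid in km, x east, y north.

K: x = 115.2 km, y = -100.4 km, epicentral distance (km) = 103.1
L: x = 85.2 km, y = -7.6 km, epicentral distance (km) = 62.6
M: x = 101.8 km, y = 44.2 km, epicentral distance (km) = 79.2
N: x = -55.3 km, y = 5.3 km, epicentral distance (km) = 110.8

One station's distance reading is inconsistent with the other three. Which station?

L

Solve using three stations at a time. Using K, M, N (subtract circle equations pairwise → linear system) gives (x, y) ≈ (53.0, -18.2).
Distances from that point to each station vs reported:
  K: calculated 103.1 vs reported 103.1 → residual 0.0 km
  L: calculated 33.9 vs reported 62.6 → residual 28.7 km
  M: calculated 79.2 vs reported 79.2 → residual 0.0 km
  N: calculated 110.8 vs reported 110.8 → residual 0.0 km
K, M, N are mutually consistent (residuals ≈ 0); L is off by 28.7 km.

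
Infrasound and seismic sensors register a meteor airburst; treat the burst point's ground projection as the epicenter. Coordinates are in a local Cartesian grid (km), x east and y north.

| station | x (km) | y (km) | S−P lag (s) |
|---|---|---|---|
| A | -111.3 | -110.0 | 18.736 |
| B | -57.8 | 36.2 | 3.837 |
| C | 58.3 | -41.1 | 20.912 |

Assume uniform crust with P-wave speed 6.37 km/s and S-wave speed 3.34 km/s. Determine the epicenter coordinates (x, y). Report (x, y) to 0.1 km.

Distance from S−P lag: d = Δt · v_P v_S / (v_P − v_S) = Δt · (6.37·3.34)/(6.37−3.34) ≈ 7.0217·Δt.
So d_A = 131.56, d_B = 26.94, d_C = 146.84 km.
Circle about each station: (x + 111.3)² + (y + 110.0)² = 131.56²; (x + 57.8)² + (y − 36.2)² = 26.94²; (x − 58.3)² + (y + 41.1)² = 146.84².
Subtracting the A equation from the B and C equations removes the quadratic terms:
107.0 x + 292.4 y = -3254.14
339.2 x + 137.8 y = -23653.54
Solving the 2×2 system: x ≈ -76.6, y ≈ 16.9 km.

x ≈ -76.6 km, y ≈ 16.9 km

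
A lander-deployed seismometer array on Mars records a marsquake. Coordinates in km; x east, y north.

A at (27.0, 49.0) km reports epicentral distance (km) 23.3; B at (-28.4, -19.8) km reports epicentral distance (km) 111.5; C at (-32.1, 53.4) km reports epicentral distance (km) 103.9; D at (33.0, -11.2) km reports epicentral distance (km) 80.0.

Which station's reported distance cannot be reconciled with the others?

Solve using three stations at a time. Using A, B, D (subtract circle equations pairwise → linear system) gives (x, y) ≈ (39.7, 68.5).
Distances from that point to each station vs reported:
  A: calculated 23.3 vs reported 23.3 → residual 0.0 km
  B: calculated 111.5 vs reported 111.5 → residual 0.0 km
  C: calculated 73.3 vs reported 103.9 → residual 30.6 km
  D: calculated 80.0 vs reported 80.0 → residual 0.0 km
A, B, D are mutually consistent (residuals ≈ 0); C is off by 30.6 km.

C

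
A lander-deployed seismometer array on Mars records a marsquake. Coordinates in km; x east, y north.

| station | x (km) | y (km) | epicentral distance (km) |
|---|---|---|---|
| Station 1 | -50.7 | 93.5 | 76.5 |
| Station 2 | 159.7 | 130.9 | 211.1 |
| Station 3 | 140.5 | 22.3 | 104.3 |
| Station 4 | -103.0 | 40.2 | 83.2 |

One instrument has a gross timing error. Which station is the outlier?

Solve using three stations at a time. Using Station 1, Station 2, Station 4 (subtract circle equations pairwise → linear system) gives (x, y) ≈ (-21.6, 22.7).
Distances from that point to each station vs reported:
  Station 1: calculated 76.6 vs reported 76.5 → residual 0.1 km
  Station 2: calculated 211.1 vs reported 211.1 → residual 0.0 km
  Station 3: calculated 162.1 vs reported 104.3 → residual 57.8 km
  Station 4: calculated 83.3 vs reported 83.2 → residual 0.1 km
Station 1, Station 2, Station 4 are mutually consistent (residuals ≈ 0); Station 3 is off by 57.8 km.

Station 3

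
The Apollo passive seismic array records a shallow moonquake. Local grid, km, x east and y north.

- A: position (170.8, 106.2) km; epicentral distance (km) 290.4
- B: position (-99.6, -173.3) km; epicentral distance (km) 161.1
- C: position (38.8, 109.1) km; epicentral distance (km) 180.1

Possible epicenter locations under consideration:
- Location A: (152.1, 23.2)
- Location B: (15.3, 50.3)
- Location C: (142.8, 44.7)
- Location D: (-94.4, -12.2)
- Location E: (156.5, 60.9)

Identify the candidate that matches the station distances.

For each candidate, compare |candidate − station| to the reported distance:
Location A: residuals A 205.3, B 158.2, C 37.9 → max 205.3 km
Location B: residuals A 125.2, B 90.3, C 116.8 → max 125.2 km
Location C: residuals A 222.8, B 164.9, C 57.8 → max 222.8 km
Location D: residuals A 0.0, B 0.1, C 0.1 → max 0.1 km
Location E: residuals A 242.9, B 185.9, C 52.9 → max 242.9 km
Only Location D has all residuals ≈ 0.

Location D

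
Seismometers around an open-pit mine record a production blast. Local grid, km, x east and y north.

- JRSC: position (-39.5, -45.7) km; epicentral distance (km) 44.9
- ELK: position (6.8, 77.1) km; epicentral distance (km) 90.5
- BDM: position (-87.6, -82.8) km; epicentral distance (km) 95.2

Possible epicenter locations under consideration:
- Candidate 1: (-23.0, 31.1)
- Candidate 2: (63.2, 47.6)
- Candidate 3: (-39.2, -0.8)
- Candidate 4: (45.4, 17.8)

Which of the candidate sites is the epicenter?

Candidate 3

For each candidate, compare |candidate − station| to the reported distance:
Candidate 1: residuals JRSC 33.7, ELK 35.7, BDM 35.7 → max 35.7 km
Candidate 2: residuals JRSC 93.9, ELK 26.9, BDM 104.2 → max 104.2 km
Candidate 3: residuals JRSC 0.0, ELK 0.0, BDM 0.0 → max 0.0 km
Candidate 4: residuals JRSC 61.1, ELK 19.7, BDM 71.6 → max 71.6 km
Only Candidate 3 has all residuals ≈ 0.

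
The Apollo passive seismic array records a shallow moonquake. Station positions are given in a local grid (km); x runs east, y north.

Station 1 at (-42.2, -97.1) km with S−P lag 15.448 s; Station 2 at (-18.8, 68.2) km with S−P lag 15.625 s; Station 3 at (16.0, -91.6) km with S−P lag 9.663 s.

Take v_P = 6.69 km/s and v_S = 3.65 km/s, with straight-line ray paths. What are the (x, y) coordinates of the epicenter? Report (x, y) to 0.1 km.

Distance from S−P lag: d = Δt · v_P v_S / (v_P − v_S) = Δt · (6.69·3.65)/(6.69−3.65) ≈ 8.0324·Δt.
So d_Station 1 = 124.08, d_Station 2 = 125.51, d_Station 3 = 77.62 km.
Circle about each station: (x + 42.2)² + (y + 97.1)² = 124.08²; (x + 18.8)² + (y − 68.2)² = 125.51²; (x − 16.0)² + (y + 91.6)² = 77.62².
Subtracting the Station 1 equation from the Station 2 and Station 3 equations removes the quadratic terms:
46.8 x + 330.6 y = -6561.48
116.4 x + 11.0 y = 6808.29
Solving the 2×2 system: x ≈ 61.2, y ≈ -28.5 km.

61.2 km east, -28.5 km north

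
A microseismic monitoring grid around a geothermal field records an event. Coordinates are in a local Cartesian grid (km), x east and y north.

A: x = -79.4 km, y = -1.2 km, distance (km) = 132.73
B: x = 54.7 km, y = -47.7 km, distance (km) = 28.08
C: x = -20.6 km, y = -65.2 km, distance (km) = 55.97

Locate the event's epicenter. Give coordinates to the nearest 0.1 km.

Circle about each station: (x + 79.4)² + (y + 1.2)² = 132.73²; (x − 54.7)² + (y + 47.7)² = 28.08²; (x + 20.6)² + (y + 65.2)² = 55.97².
Subtracting pairs of circle equations eliminates x²+y² and gives linear equations (the radical axes):
268.2 x − 93.0 y = 15790.35
117.6 x − 128.0 y = 12854.21
Solving the 2×2 system: x ≈ 35.3, y ≈ -68.0 km.

x ≈ 35.3 km, y ≈ -68.0 km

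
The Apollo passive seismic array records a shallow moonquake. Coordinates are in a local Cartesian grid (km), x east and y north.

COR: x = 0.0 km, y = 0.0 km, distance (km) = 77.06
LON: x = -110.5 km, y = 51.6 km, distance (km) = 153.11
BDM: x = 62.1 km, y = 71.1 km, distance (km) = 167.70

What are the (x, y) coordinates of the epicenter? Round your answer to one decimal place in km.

Circle about each station: x² + y² = 77.06²; (x + 110.5)² + (y − 51.6)² = 153.11²; (x − 62.1)² + (y − 71.1)² = 167.70².
Subtracting the COR equation from the LON and BDM equations removes the quadratic terms:
-221.0 x + 103.2 y = -2631.62
124.2 x + 142.2 y = -13273.43
Solving the 2×2 system: x ≈ -22.5, y ≈ -73.7 km.
Check against COR (with the unrounded x, y): √(x²+y²) = 77.05 ≈ 77.06 km. ✓

x ≈ -22.5 km, y ≈ -73.7 km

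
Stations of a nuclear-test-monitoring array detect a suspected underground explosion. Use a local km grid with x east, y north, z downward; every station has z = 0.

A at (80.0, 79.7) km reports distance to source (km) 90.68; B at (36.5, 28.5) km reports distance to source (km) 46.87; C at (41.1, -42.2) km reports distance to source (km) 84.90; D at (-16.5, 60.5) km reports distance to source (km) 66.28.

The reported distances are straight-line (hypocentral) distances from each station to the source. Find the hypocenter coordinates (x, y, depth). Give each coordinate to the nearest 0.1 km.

Each station gives a sphere (x−x_i)² + (y−y_i)² + z² = d_i² (stations at z=0).
Subtracting the A sphere from B and C: z² cancels, leaving linear equations in x and y:
-87.0 x − 102.4 y = -4581.52
-77.8 x − 243.8 y = -8267.19
Solving: x ≈ 20.418, y ≈ 27.394 km (keep extra digits for the depth step; rounded: 20.4, 27.4).
Then from the A sphere: z² = 90.68² − (x − 80.0)² − (y − 79.7)² with x = 20.418, y = 27.394, so z ≈ 44.011 ≈ 44.0 km.

x ≈ 20.4 km, y ≈ 27.4 km, depth ≈ 44.0 km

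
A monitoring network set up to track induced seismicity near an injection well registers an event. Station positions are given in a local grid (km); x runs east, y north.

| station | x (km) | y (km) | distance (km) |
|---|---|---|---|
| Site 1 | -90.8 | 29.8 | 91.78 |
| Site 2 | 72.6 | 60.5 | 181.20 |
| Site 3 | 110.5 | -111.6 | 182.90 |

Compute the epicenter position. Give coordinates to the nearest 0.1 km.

(-64.4, -58.1)

Circle about each station: (x + 90.8)² + (y − 29.8)² = 91.78²; (x − 72.6)² + (y − 60.5)² = 181.20²; (x − 110.5)² + (y + 111.6)² = 182.90².
Subtracting the Site 1 equation from the Site 2 and Site 3 equations removes the quadratic terms:
326.8 x + 61.4 y = -24611.54
402.6 x − 282.8 y = -9496.71
Solving the 2×2 system: x ≈ -64.4, y ≈ -58.1 km.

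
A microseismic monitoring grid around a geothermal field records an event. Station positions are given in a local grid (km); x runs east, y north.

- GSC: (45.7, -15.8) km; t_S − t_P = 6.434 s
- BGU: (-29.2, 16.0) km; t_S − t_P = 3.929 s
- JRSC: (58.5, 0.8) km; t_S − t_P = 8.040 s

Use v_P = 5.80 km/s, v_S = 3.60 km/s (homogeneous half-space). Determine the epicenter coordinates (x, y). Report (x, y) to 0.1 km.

-15.3 km east, -18.6 km north

Distance from S−P lag: d = Δt · v_P v_S / (v_P − v_S) = Δt · (5.80·3.60)/(5.80−3.60) ≈ 9.4909·Δt.
So d_GSC = 61.06, d_BGU = 37.29, d_JRSC = 76.31 km.
Circle about each station: (x − 45.7)² + (y + 15.8)² = 61.06²; (x + 29.2)² + (y − 16.0)² = 37.29²; (x − 58.5)² + (y − 0.8)² = 76.31².
Subtracting the GSC equation from the BGU and JRSC equations removes the quadratic terms:
-149.8 x + 63.6 y = 1108.29
25.6 x + 33.2 y = -1010.13
Solving the 2×2 system: x ≈ -15.3, y ≈ -18.6 km.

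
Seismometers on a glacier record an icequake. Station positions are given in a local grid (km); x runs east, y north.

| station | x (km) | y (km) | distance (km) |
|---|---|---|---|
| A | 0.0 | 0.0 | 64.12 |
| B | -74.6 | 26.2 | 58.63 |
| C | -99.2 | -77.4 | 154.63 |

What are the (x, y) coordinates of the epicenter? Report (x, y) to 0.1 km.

Circle about each station: x² + y² = 64.12²; (x + 74.6)² + (y − 26.2)² = 58.63²; (x + 99.2)² + (y + 77.4)² = 154.63².
Subtracting pairs of circle equations eliminates x²+y² and gives linear equations (the radical axes):
-149.2 x + 52.4 y = 6925.50
-198.4 x − 154.8 y = -3967.66
Solving the 2×2 system: x ≈ -25.8, y ≈ 58.7 km.

(-25.8, 58.7)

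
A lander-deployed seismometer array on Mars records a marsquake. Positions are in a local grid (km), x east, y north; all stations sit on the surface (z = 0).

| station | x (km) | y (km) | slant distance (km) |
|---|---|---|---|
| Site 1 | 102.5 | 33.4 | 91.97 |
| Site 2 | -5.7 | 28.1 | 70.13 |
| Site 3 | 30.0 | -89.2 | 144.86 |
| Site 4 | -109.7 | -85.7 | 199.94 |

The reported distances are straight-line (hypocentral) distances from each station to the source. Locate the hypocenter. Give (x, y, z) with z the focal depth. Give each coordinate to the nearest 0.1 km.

Each station gives a sphere (x−x_i)² + (y−y_i)² + z² = d_i² (stations at z=0).
Subtracting the Site 1 sphere from Site 2 and Site 3: z² cancels, leaving linear equations in x and y:
-216.4 x − 10.6 y = -7259.45
-145.0 x − 245.2 y = -15291.11
Solving: x ≈ 31.401, y ≈ 43.792 km (keep extra digits for the depth step; rounded: 31.4, 43.8).
Then from the Site 1 sphere: z² = 91.97² − (x − 102.5)² − (y − 33.4)² with x = 31.401, y = 43.792, so z ≈ 57.406 ≈ 57.4 km.

x ≈ 31.4 km, y ≈ 43.8 km, depth ≈ 57.4 km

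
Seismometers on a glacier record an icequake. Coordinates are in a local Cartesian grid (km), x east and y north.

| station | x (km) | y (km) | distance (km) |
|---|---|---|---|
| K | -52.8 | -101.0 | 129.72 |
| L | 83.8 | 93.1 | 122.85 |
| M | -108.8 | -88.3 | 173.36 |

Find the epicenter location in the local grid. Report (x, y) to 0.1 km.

x ≈ 52.9 km, y ≈ -25.8 km

Circle about each station: (x + 52.8)² + (y + 101.0)² = 129.72²; (x − 83.8)² + (y − 93.1)² = 122.85²; (x + 108.8)² + (y + 88.3)² = 173.36².
Subtracting the K equation from the L and M equations removes the quadratic terms:
273.2 x + 388.2 y = 4436.37
-112.0 x + 25.4 y = -6580.92
Solving the 2×2 system: x ≈ 52.9, y ≈ -25.8 km.
Check against K (with the unrounded x, y): √((x + 52.8)²+(y + 101.0)²) = 129.72 ≈ 129.72 km. ✓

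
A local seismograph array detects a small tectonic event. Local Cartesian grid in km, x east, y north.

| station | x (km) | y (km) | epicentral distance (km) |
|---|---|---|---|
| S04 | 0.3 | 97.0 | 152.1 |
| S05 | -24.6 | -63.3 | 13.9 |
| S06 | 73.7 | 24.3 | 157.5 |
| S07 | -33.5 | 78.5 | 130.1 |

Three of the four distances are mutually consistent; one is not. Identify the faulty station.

Solve using three stations at a time. Using S04, S05, S07 (subtract circle equations pairwise → linear system) gives (x, y) ≈ (-32.2, -51.6).
Distances from that point to each station vs reported:
  S04: calculated 152.1 vs reported 152.1 → residual 0.0 km
  S05: calculated 13.9 vs reported 13.9 → residual 0.0 km
  S06: calculated 130.3 vs reported 157.5 → residual 27.2 km
  S07: calculated 130.1 vs reported 130.1 → residual 0.0 km
S04, S05, S07 are mutually consistent (residuals ≈ 0); S06 is off by 27.2 km.

S06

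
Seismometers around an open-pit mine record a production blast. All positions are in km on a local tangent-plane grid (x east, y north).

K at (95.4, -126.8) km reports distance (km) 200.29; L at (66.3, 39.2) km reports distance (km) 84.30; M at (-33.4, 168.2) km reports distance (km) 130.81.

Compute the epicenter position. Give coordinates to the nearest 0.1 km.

Circle about each station: (x − 95.4)² + (y + 126.8)² = 200.29²; (x − 66.3)² + (y − 39.2)² = 84.30²; (x + 33.4)² + (y − 168.2)² = 130.81².
Subtracting pairs of circle equations eliminates x²+y² and gives linear equations (the radical axes):
-58.2 x + 332.0 y = 13762.52
-257.6 x + 590.0 y = 27232.23
Solving the 2×2 system: x ≈ -18.0, y ≈ 38.3 km.
Check against K (with the unrounded x, y): √((x − 95.4)²+(y + 126.8)²) = 200.29 ≈ 200.29 km. ✓

-18.0 km east, 38.3 km north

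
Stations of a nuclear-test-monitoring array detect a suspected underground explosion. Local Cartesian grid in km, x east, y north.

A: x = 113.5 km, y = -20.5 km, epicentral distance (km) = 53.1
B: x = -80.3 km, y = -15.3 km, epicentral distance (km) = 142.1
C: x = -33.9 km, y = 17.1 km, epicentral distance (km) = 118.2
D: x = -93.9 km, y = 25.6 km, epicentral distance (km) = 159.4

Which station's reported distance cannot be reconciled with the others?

C

Solve using three stations at a time. Using A, B, D (subtract circle equations pairwise → linear system) gives (x, y) ≈ (61.7, -9.2).
Distances from that point to each station vs reported:
  A: calculated 53.1 vs reported 53.1 → residual 0.0 km
  B: calculated 142.1 vs reported 142.1 → residual 0.0 km
  C: calculated 99.1 vs reported 118.2 → residual 19.1 km
  D: calculated 159.4 vs reported 159.4 → residual 0.0 km
A, B, D are mutually consistent (residuals ≈ 0); C is off by 19.1 km.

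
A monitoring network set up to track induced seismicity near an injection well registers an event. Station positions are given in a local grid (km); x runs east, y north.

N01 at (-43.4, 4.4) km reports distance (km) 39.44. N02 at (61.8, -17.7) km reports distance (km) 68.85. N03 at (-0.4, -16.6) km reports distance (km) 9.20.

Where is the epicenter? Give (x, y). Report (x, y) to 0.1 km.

x ≈ -6.6 km, y ≈ -9.8 km

Circle about each station: (x + 43.4)² + (y − 4.4)² = 39.44²; (x − 61.8)² + (y + 17.7)² = 68.85²; (x + 0.4)² + (y + 16.6)² = 9.20².
Subtracting the N01 equation from the N02 and N03 equations removes the quadratic terms:
210.4 x − 44.2 y = -955.20
86.0 x − 42.0 y = -156.33
Solving the 2×2 system: x ≈ -6.6, y ≈ -9.8 km.
Check against N01 (with the unrounded x, y): √((x + 43.4)²+(y − 4.4)²) = 39.44 ≈ 39.44 km. ✓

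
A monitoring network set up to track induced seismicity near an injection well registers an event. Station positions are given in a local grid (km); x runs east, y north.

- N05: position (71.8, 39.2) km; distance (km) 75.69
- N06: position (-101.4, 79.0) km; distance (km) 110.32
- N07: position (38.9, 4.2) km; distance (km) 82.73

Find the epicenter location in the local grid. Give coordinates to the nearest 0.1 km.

Circle about each station: (x − 71.8)² + (y − 39.2)² = 75.69²; (x + 101.4)² + (y − 79.0)² = 110.32²; (x − 38.9)² + (y − 4.2)² = 82.73².
Subtracting pairs of circle equations eliminates x²+y² and gives linear equations (the radical axes):
-346.4 x + 79.6 y = 3389.55
-65.8 x − 70.0 y = -6276.31
Solving the 2×2 system: x ≈ 8.9, y ≈ 81.3 km.

(8.9, 81.3)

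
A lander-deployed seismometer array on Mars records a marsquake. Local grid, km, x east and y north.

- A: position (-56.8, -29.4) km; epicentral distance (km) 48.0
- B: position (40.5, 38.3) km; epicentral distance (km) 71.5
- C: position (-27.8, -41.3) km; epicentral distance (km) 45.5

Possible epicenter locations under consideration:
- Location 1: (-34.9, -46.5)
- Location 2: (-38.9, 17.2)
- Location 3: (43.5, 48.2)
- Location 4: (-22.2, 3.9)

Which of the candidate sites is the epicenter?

Location 4

For each candidate, compare |candidate − station| to the reported distance:
Location 1: residuals A 20.2, B 42.0, C 36.7 → max 42.0 km
Location 2: residuals A 1.9, B 10.7, C 14.0 → max 14.0 km
Location 3: residuals A 78.8, B 61.2, C 68.9 → max 78.8 km
Location 4: residuals A 0.0, B 0.0, C 0.0 → max 0.0 km
Only Location 4 has all residuals ≈ 0.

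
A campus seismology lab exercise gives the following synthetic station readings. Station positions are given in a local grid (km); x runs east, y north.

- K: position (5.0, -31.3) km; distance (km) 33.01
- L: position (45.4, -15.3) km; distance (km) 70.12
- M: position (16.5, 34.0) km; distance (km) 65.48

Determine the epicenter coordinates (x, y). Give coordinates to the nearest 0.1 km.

Circle about each station: (x − 5.0)² + (y + 31.3)² = 33.01²; (x − 45.4)² + (y + 15.3)² = 70.12²; (x − 16.5)² + (y − 34.0)² = 65.48².
Subtracting the K equation from the L and M equations removes the quadratic terms:
80.8 x + 32.0 y = -2536.59
23.0 x + 130.6 y = -2774.41
Solving the 2×2 system: x ≈ -24.7, y ≈ -16.9 km.
Check against K (with the unrounded x, y): √((x − 5.0)²+(y + 31.3)²) = 33.01 ≈ 33.01 km. ✓

(-24.7, -16.9)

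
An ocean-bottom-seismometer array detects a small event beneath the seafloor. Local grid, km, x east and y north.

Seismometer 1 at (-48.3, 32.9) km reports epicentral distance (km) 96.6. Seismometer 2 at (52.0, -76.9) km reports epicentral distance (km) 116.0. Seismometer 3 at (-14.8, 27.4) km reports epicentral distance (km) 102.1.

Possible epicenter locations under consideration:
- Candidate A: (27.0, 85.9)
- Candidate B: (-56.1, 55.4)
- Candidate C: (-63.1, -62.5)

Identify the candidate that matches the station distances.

For each candidate, compare |candidate − station| to the reported distance:
Candidate A: residuals Seismometer 1 4.5, Seismometer 2 48.7, Seismometer 3 30.2 → max 48.7 km
Candidate B: residuals Seismometer 1 72.8, Seismometer 2 54.8, Seismometer 3 52.2 → max 72.8 km
Candidate C: residuals Seismometer 1 0.1, Seismometer 2 0.0, Seismometer 3 0.0 → max 0.1 km
Only Candidate C has all residuals ≈ 0.

Candidate C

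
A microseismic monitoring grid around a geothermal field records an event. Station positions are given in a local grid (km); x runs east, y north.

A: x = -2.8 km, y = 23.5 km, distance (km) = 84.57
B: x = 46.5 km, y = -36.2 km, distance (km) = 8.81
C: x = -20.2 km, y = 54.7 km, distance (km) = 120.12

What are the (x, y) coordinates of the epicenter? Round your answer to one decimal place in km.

x ≈ 46.8 km, y ≈ -45.0 km

Circle about each station: (x + 2.8)² + (y − 23.5)² = 84.57²; (x − 46.5)² + (y + 36.2)² = 8.81²; (x + 20.2)² + (y − 54.7)² = 120.12².
Subtracting the A equation from the B and C equations removes the quadratic terms:
98.6 x − 119.4 y = 9987.07
-34.8 x + 62.4 y = -4436.69
Solving the 2×2 system: x ≈ 46.8, y ≈ -45.0 km.
Check against A (with the unrounded x, y): √((x + 2.8)²+(y − 23.5)²) = 84.57 ≈ 84.57 km. ✓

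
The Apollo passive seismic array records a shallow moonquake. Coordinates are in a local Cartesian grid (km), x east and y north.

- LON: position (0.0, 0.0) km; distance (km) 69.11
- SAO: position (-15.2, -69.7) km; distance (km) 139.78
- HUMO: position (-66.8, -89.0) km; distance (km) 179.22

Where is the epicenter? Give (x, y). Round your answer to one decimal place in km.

Circle about each station: x² + y² = 69.11²; (x + 15.2)² + (y + 69.7)² = 139.78²; (x + 66.8)² + (y + 89.0)² = 179.22².
Subtracting the LON equation from the SAO and HUMO equations removes the quadratic terms:
-30.4 x − 139.4 y = -9673.13
-133.6 x − 178.0 y = -14960.38
Solving the 2×2 system: x ≈ 27.5, y ≈ 63.4 km.

(27.5, 63.4)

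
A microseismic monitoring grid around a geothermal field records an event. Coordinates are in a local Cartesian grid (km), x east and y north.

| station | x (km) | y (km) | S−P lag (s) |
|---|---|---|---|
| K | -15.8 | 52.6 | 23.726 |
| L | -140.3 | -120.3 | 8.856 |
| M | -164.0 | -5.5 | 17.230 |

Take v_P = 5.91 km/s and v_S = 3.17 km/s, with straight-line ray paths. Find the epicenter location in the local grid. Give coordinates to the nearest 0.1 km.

-85.9 km east, -93.7 km north

Distance from S−P lag: d = Δt · v_P v_S / (v_P − v_S) = Δt · (5.91·3.17)/(5.91−3.17) ≈ 6.8375·Δt.
So d_K = 162.23, d_L = 60.55, d_M = 117.81 km.
Circle about each station: (x + 15.8)² + (y − 52.6)² = 162.23²; (x + 140.3)² + (y + 120.3)² = 60.55²; (x + 164.0)² + (y + 5.5)² = 117.81².
Subtracting the K equation from the L and M equations removes the quadratic terms:
-249.0 x − 345.8 y = 53792.05
-296.4 x − 116.2 y = 36349.23
Solving the 2×2 system: x ≈ -85.9, y ≈ -93.7 km.
Check against K (with the unrounded x, y): √((x + 15.8)²+(y − 52.6)²) = 162.23 ≈ 162.23 km. ✓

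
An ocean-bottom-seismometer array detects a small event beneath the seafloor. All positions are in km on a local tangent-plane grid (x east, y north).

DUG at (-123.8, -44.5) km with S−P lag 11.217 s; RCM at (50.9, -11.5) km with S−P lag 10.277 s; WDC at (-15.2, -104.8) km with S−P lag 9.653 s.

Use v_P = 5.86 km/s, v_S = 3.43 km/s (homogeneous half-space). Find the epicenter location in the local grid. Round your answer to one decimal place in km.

-32.7 km east, -26.9 km north

Distance from S−P lag: d = Δt · v_P v_S / (v_P − v_S) = Δt · (5.86·3.43)/(5.86−3.43) ≈ 8.2715·Δt.
So d_DUG = 92.78, d_RCM = 85.01, d_WDC = 79.85 km.
Circle about each station: (x + 123.8)² + (y + 44.5)² = 92.78²; (x − 50.9)² + (y + 11.5)² = 85.01²; (x + 15.2)² + (y + 104.8)² = 79.85².
Subtracting the DUG equation from the RCM and WDC equations removes the quadratic terms:
349.4 x + 66.0 y = -13202.20
217.2 x − 120.6 y = -3860.50
Solving the 2×2 system: x ≈ -32.7, y ≈ -26.9 km.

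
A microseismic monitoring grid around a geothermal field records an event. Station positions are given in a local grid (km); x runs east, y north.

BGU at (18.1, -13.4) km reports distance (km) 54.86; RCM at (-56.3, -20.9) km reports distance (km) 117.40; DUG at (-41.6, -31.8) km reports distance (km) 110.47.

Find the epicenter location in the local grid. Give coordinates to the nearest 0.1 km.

x ≈ 48.3 km, y ≈ 32.4 km

Circle about each station: (x − 18.1)² + (y + 13.4)² = 54.86²; (x + 56.3)² + (y + 20.9)² = 117.40²; (x + 41.6)² + (y + 31.8)² = 110.47².
Subtracting pairs of circle equations eliminates x²+y² and gives linear equations (the radical axes):
-148.8 x − 15.0 y = -7673.81
-119.4 x − 36.8 y = -6959.37
Solving the 2×2 system: x ≈ 48.3, y ≈ 32.4 km.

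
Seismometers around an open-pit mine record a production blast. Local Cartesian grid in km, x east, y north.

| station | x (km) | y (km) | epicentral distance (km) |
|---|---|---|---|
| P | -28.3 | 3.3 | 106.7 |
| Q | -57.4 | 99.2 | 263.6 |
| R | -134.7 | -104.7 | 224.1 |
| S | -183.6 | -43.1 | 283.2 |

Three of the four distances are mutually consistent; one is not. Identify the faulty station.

P

Solve using three stations at a time. Using Q, R, S (subtract circle equations pairwise → linear system) gives (x, y) ≈ (89.1, -120.2).
Distances from that point to each station vs reported:
  P: calculated 170.4 vs reported 106.7 → residual 63.7 km
  Q: calculated 263.8 vs reported 263.6 → residual 0.2 km
  R: calculated 224.3 vs reported 224.1 → residual 0.2 km
  S: calculated 283.4 vs reported 283.2 → residual 0.2 km
Q, R, S are mutually consistent (residuals ≈ 0); P is off by 63.7 km.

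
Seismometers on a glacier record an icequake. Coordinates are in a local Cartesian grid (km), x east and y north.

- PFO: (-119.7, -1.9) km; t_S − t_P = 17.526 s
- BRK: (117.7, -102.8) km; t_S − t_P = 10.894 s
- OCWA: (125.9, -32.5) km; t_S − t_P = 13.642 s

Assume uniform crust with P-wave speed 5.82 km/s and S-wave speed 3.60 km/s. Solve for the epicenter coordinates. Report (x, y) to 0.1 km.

(15.0, -97.9)

Distance from S−P lag: d = Δt · v_P v_S / (v_P − v_S) = Δt · (5.82·3.60)/(5.82−3.60) ≈ 9.4378·Δt.
So d_PFO = 165.41, d_BRK = 102.82, d_OCWA = 128.75 km.
Circle about each station: (x + 119.7)² + (y + 1.9)² = 165.41²; (x − 117.7)² + (y + 102.8)² = 102.82²; (x − 125.9)² + (y + 32.5)² = 128.75².
Subtracting pairs of circle equations eliminates x²+y² and gives linear equations (the radical axes):
474.8 x − 201.8 y = 26877.95
491.2 x − 61.2 y = 13359.27
Solving the 2×2 system: x ≈ 15.0, y ≈ -97.9 km.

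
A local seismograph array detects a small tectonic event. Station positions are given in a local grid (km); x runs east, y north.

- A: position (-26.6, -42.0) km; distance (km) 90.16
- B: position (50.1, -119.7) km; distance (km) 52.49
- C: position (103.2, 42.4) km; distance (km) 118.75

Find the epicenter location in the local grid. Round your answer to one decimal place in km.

Circle about each station: (x + 26.6)² + (y + 42.0)² = 90.16²; (x − 50.1)² + (y + 119.7)² = 52.49²; (x − 103.2)² + (y − 42.4)² = 118.75².
Subtracting the A equation from the B and C equations removes the quadratic terms:
153.4 x − 155.4 y = 19740.17
259.6 x + 168.8 y = 4003.70
Solving the 2×2 system: x ≈ 59.7, y ≈ -68.1 km.

x ≈ 59.7 km, y ≈ -68.1 km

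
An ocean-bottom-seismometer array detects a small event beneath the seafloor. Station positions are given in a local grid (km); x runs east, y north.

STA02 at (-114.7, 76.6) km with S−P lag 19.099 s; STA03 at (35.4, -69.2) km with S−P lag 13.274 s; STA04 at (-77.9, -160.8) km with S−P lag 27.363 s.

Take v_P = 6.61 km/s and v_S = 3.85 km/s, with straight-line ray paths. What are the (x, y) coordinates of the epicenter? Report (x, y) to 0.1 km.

(59.5, 50.8)

Distance from S−P lag: d = Δt · v_P v_S / (v_P − v_S) = Δt · (6.61·3.85)/(6.61−3.85) ≈ 9.2205·Δt.
So d_STA02 = 176.10, d_STA03 = 122.39, d_STA04 = 252.30 km.
Circle about each station: (x + 114.7)² + (y − 76.6)² = 176.10²; (x − 35.4)² + (y + 69.2)² = 122.39²; (x + 77.9)² + (y + 160.8)² = 252.30².
Subtracting the STA02 equation from the STA03 and STA04 equations removes the quadratic terms:
300.2 x − 291.6 y = 3050.05
73.6 x − 474.8 y = -19742.68
Solving the 2×2 system: x ≈ 59.5, y ≈ 50.8 km.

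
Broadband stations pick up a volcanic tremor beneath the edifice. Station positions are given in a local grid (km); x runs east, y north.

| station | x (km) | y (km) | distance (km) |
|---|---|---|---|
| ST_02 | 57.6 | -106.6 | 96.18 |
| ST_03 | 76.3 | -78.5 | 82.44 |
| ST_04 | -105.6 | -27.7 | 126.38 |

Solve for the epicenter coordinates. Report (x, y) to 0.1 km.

20.4 km east, -17.9 km north

Circle about each station: (x − 57.6)² + (y + 106.6)² = 96.18²; (x − 76.3)² + (y + 78.5)² = 82.44²; (x + 105.6)² + (y + 27.7)² = 126.38².
Subtracting pairs of circle equations eliminates x²+y² and gives linear equations (the radical axes):
37.4 x + 56.2 y = -243.14
-326.4 x + 157.8 y = -9483.98
Solving the 2×2 system: x ≈ 20.4, y ≈ -17.9 km.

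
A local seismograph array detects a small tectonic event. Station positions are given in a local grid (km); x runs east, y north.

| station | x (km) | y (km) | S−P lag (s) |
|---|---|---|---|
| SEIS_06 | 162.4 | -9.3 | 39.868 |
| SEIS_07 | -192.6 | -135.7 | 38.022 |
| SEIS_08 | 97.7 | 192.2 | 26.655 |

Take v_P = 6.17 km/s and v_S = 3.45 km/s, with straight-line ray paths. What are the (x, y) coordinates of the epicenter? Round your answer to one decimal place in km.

Distance from S−P lag: d = Δt · v_P v_S / (v_P − v_S) = Δt · (6.17·3.45)/(6.17−3.45) ≈ 7.8259·Δt.
So d_SEIS_06 = 312.00, d_SEIS_07 = 297.56, d_SEIS_08 = 208.60 km.
Circle about each station: (x − 162.4)² + (y + 9.3)² = 312.00²; (x + 192.6)² + (y + 135.7)² = 297.56²; (x − 97.7)² + (y − 192.2)² = 208.60².
Subtracting pairs of circle equations eliminates x²+y² and gives linear equations (the radical axes):
-710.0 x − 252.8 y = 37851.05
-129.4 x + 403.0 y = 73855.92
Solving the 2×2 system: x ≈ -106.4, y ≈ 149.1 km.
Check against SEIS_06 (with the unrounded x, y): √((x − 162.4)²+(y + 9.3)²) = 312.00 ≈ 312.00 km. ✓

(-106.4, 149.1)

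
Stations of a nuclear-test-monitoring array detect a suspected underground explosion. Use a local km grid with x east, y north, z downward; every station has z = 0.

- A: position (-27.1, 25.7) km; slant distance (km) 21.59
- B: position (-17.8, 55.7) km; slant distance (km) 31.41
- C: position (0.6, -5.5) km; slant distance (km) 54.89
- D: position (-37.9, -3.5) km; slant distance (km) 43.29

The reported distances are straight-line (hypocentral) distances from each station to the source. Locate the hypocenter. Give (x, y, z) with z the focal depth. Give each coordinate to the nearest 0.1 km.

Each station gives a sphere (x−x_i)² + (y−y_i)² + z² = d_i² (stations at z=0).
Subtracting the A sphere from B and C: z² cancels, leaving linear equations in x and y:
18.6 x + 60.0 y = 1503.97
55.4 x − 62.4 y = -3911.07
Solving: x ≈ -31.400, y ≈ 34.800 km (keep extra digits for the depth step; rounded: -31.4, 34.8).
Then from the A sphere: z² = 21.59² − (x + 27.1)² − (y − 25.7)² with x = -31.400, y = 34.800, so z ≈ 19.100 ≈ 19.1 km.

(-31.4, 34.8, 19.1)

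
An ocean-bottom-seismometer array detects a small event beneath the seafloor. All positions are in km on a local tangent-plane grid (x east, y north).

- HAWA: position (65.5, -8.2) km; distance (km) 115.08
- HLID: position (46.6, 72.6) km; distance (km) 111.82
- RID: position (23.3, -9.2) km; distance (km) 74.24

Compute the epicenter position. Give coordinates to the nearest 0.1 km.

-47.7 km east, 12.5 km north

Circle about each station: (x − 65.5)² + (y + 8.2)² = 115.08²; (x − 46.6)² + (y − 72.6)² = 111.82²; (x − 23.3)² + (y + 9.2)² = 74.24².
Subtracting pairs of circle equations eliminates x²+y² and gives linear equations (the radical axes):
-37.8 x + 161.6 y = 3824.52
-84.4 x − 2.0 y = 4001.87
Solving the 2×2 system: x ≈ -47.7, y ≈ 12.5 km.
Check against HAWA (with the unrounded x, y): √((x − 65.5)²+(y + 8.2)²) = 115.09 ≈ 115.08 km. ✓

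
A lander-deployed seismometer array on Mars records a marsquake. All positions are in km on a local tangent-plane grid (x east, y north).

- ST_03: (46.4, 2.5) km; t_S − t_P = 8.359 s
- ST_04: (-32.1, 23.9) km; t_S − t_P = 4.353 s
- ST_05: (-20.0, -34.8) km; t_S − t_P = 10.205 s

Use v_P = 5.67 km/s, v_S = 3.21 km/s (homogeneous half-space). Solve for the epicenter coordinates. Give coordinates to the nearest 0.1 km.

Distance from S−P lag: d = Δt · v_P v_S / (v_P − v_S) = Δt · (5.67·3.21)/(5.67−3.21) ≈ 7.3987·Δt.
So d_ST_03 = 61.85, d_ST_04 = 32.21, d_ST_05 = 75.50 km.
Circle about each station: (x − 46.4)² + (y − 2.5)² = 61.85²; (x + 32.1)² + (y − 23.9)² = 32.21²; (x + 20.0)² + (y + 34.8)² = 75.50².
Subtracting pairs of circle equations eliminates x²+y² and gives linear equations (the radical axes):
-157.0 x + 42.8 y = 2230.35
-132.8 x − 74.6 y = -2423.00
Solving the 2×2 system: x ≈ -3.6, y ≈ 38.9 km.
Check against ST_03 (with the unrounded x, y): √((x − 46.4)²+(y − 2.5)²) = 61.85 ≈ 61.85 km. ✓

x ≈ -3.6 km, y ≈ 38.9 km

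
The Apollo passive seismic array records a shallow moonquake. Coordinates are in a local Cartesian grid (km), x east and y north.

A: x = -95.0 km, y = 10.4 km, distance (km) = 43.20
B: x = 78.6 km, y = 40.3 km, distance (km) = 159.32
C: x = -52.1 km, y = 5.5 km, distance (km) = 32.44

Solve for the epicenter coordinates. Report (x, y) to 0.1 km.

Circle about each station: (x + 95.0)² + (y − 10.4)² = 43.20²; (x − 78.6)² + (y − 40.3)² = 159.32²; (x + 52.1)² + (y − 5.5)² = 32.44².
Subtracting pairs of circle equations eliminates x²+y² and gives linear equations (the radical axes):
347.2 x + 59.8 y = -24847.73
85.8 x − 9.8 y = -5574.61
Solving the 2×2 system: x ≈ -67.6, y ≈ -23.0 km.
Check against A (with the unrounded x, y): √((x + 95.0)²+(y − 10.4)²) = 43.21 ≈ 43.20 km. ✓

(-67.6, -23.0)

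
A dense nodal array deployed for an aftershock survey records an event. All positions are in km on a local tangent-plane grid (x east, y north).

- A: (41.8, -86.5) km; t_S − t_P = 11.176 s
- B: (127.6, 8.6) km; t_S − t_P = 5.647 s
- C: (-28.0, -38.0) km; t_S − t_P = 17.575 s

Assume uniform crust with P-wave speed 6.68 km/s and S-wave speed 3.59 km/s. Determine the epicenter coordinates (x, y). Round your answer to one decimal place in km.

Distance from S−P lag: d = Δt · v_P v_S / (v_P − v_S) = Δt · (6.68·3.59)/(6.68−3.59) ≈ 7.7609·Δt.
So d_A = 86.74, d_B = 43.83, d_C = 136.40 km.
Circle about each station: (x − 41.8)² + (y + 86.5)² = 86.74²; (x − 127.6)² + (y − 8.6)² = 43.83²; (x + 28.0)² + (y + 38.0)² = 136.40².
Subtracting the A equation from the B and C equations removes the quadratic terms:
171.6 x + 190.2 y = 12728.99
-139.6 x + 97.0 y = -18082.62
Solving the 2×2 system: x ≈ 108.2, y ≈ -30.7 km.

x ≈ 108.2 km, y ≈ -30.7 km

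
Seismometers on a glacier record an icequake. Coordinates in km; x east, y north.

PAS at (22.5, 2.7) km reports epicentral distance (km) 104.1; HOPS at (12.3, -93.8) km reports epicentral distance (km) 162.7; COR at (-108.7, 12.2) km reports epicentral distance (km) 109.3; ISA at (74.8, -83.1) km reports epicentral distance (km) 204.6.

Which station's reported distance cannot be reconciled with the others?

Solve using three stations at a time. Using PAS, COR, ISA (subtract circle equations pairwise → linear system) gives (x, y) ≈ (-32.8, 90.9).
Distances from that point to each station vs reported:
  PAS: calculated 104.1 vs reported 104.1 → residual 0.0 km
  HOPS: calculated 190.2 vs reported 162.7 → residual 27.5 km
  COR: calculated 109.3 vs reported 109.3 → residual 0.0 km
  ISA: calculated 204.6 vs reported 204.6 → residual 0.0 km
PAS, COR, ISA are mutually consistent (residuals ≈ 0); HOPS is off by 27.5 km.

HOPS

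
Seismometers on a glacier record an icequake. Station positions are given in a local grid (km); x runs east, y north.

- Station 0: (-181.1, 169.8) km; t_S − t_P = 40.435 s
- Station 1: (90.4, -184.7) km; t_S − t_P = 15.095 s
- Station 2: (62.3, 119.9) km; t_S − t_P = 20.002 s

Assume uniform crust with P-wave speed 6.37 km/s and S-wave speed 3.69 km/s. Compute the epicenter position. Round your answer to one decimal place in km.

x ≈ 95.3 km, y ≈ -52.4 km

Distance from S−P lag: d = Δt · v_P v_S / (v_P − v_S) = Δt · (6.37·3.69)/(6.37−3.69) ≈ 8.7706·Δt.
So d_Station 0 = 354.64, d_Station 1 = 132.39, d_Station 2 = 175.43 km.
Circle about each station: (x + 181.1)² + (y − 169.8)² = 354.64²; (x − 90.4)² + (y + 184.7)² = 132.39²; (x − 62.3)² + (y − 119.9)² = 175.43².
Subtracting pairs of circle equations eliminates x²+y² and gives linear equations (the radical axes):
543.0 x − 709.0 y = 88899.42
486.8 x − 99.8 y = 51621.89
Solving the 2×2 system: x ≈ 95.3, y ≈ -52.4 km.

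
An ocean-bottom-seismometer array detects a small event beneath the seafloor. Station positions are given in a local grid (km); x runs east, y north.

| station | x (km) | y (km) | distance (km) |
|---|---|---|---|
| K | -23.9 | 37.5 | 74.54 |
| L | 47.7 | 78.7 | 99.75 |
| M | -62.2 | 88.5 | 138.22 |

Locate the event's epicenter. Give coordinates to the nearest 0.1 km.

Circle about each station: (x + 23.9)² + (y − 37.5)² = 74.54²; (x − 47.7)² + (y − 78.7)² = 99.75²; (x + 62.2)² + (y − 88.5)² = 138.22².
Subtracting the K equation from the L and M equations removes the quadratic terms:
143.2 x + 82.4 y = 2097.67
-76.6 x + 102.0 y = -3824.93
Solving the 2×2 system: x ≈ 25.3, y ≈ -18.5 km.

(25.3, -18.5)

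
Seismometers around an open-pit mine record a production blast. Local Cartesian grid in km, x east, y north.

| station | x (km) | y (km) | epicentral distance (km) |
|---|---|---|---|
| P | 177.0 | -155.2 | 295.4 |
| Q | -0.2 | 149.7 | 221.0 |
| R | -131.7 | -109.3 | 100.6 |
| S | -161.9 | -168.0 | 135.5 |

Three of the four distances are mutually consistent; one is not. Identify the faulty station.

R

Solve using three stations at a time. Using P, Q, S (subtract circle equations pairwise → linear system) gives (x, y) ≈ (-98.4, -48.3).
Distances from that point to each station vs reported:
  P: calculated 295.4 vs reported 295.4 → residual 0.0 km
  Q: calculated 221.0 vs reported 221.0 → residual 0.0 km
  R: calculated 69.5 vs reported 100.6 → residual 31.1 km
  S: calculated 135.5 vs reported 135.5 → residual 0.0 km
P, Q, S are mutually consistent (residuals ≈ 0); R is off by 31.1 km.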